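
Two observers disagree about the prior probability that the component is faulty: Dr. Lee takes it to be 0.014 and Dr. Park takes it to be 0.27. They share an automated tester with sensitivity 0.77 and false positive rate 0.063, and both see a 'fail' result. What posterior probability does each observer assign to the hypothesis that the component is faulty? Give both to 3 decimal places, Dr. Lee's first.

Dr. Lee: 0.148; Dr. Park: 0.819

The likelihood ratio for a 'fail' result is 0.77/0.063 = 12.222.
Dr. Lee: prior odds 0.014/0.986 = 0.014199; posterior odds 0.17354; posterior probability 0.148.
Dr. Park: prior odds 0.27/0.73 = 0.36986; posterior odds 4.5205; posterior probability 0.819.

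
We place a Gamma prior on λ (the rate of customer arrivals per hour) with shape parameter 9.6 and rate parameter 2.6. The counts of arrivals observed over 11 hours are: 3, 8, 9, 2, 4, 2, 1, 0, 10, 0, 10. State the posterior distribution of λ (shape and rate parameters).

Posterior: Gamma(shape=58.6, rate=13.6)

The Poisson likelihood adds the total count to the shape and the number of exposure periods to the rate. Here ∑xᵢ = 49 and n = 11, so shape 9.6→58.6 and rate 2.6→13.6.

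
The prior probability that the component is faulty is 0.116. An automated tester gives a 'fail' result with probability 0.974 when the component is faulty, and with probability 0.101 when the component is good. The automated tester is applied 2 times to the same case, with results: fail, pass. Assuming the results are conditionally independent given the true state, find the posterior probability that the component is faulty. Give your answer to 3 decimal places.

Posterior P(H) ≈ 0.035

Let H be the event that the component is faulty; start with P(H) = 0.116. P('fail'|H) = 0.974, P('fail'|¬H) = 0.101.
Update on result 1 ('fail'): P(H) ← 0.974·0.1160 / (0.974·0.1160 + 0.101·0.8840) = 0.11298/0.20227 = 0.5586.
Update on result 2 ('pass'): P(H) ← 0.026·0.5586 / (0.026·0.5586 + 0.899·0.4414) = 0.014523/0.41135 = 0.0353.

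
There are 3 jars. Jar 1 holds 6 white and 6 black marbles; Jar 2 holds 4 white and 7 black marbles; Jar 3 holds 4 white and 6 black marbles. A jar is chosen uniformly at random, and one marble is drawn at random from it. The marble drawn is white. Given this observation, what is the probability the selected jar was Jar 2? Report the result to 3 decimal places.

Posterior probability ≈ 0.288

P(white|Jar 1) = 0.5; P(white|Jar 2) = 0.3636; P(white|Jar 3) = 0.4.
Prior × likelihood for each source: 0.333333·0.5=0.1667, 0.333333·0.3636=0.1212, 0.333333·0.4=0.1333. Summing gives P(white) = 0.42121.
P(Jar 2 | white) = 0.1212 / 0.42121 = 0.288.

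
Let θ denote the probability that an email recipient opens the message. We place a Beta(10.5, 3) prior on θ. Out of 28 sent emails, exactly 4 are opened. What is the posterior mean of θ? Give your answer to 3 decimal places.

Posterior mean ≈ 0.349

The binomial likelihood is conjugate to the Beta prior: with 4 successes and 24 failures, the posterior is Beta(10.5+4, 3+24) = Beta(14.5, 27).
Posterior mean = α/(α+β) = 14.5/41.5 = 0.349.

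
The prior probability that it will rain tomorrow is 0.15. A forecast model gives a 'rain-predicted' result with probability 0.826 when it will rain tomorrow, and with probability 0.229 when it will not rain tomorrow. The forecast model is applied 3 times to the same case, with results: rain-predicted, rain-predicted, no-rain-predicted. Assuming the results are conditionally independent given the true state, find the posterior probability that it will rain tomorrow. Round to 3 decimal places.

With H the event that it will rain tomorrow, the joint likelihood of the observed sequence is P(data|H) = 0.826·0.826·0.174 = 0.11872 and P(data|¬H) = 0.229·0.229·0.771 = 0.040432.
Bayes: P(H|data) = 0.15·0.11872 / (0.15·0.11872 + 0.85·0.040432) = 0.017807/0.052175 = 0.3413.

Posterior P(H) ≈ 0.341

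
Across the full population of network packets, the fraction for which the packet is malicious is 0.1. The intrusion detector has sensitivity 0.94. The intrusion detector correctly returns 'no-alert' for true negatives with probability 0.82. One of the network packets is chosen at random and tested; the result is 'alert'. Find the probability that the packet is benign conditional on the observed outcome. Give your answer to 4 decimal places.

Write H for 'the packet is malicious'. Prior odds H:¬H = 0.1/0.9 = 0.11111. For the 'alert' outcome, the likelihood ratio is 0.94/0.18 = 5.2222.
Posterior odds = 0.11111 × 5.2222 = 0.58025, so P(H|E) = 0.58025/(1+0.58025) = 0.3672. Then P(¬H|E) = 1 − 0.3672 = 0.6328.

P(¬H | E) ≈ 0.6328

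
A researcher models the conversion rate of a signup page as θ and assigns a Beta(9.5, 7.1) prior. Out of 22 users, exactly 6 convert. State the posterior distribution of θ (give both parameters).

Observing 6 successes and 16 failures updates Beta(9.5, 7.1) by adding the success and failure counts to the two shape parameters: α = 9.5+6 = 15.5, β = 7.1+16 = 23.1.

Posterior: Beta(15.5, 23.1)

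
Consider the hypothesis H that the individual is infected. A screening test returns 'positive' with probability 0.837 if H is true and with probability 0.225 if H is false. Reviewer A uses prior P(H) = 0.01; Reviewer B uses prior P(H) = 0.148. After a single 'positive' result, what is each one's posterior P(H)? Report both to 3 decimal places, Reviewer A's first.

Reviewer A: 0.036; Reviewer B: 0.393

P('+'|H) = 0.837, P('+'|¬H) = 0.225.
Reviewer A: numerator 0.837·0.01 = 0.0083700; evidence = 0.0083700+0.225·0.99 = 0.23112; posterior = 0.036.
Reviewer B: numerator 0.837·0.148 = 0.12388; evidence = 0.12388+0.225·0.852 = 0.31558; posterior = 0.393.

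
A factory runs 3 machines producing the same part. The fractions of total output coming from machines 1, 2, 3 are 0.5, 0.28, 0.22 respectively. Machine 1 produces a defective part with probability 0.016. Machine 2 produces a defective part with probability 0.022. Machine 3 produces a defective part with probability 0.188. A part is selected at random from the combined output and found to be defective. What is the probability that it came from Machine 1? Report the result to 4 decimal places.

P(defective|M1) = 0.016; P(defective|M2) = 0.022; P(defective|M3) = 0.188.
Prior × likelihood for each source: 0.5·0.016=0.008000, 0.28·0.022=0.006160, 0.22·0.188=0.04136. Summing gives P(defective) = 0.055520.
P(Machine 1 | defective) = 0.008000 / 0.055520 = 0.1441.

Posterior probability ≈ 0.1441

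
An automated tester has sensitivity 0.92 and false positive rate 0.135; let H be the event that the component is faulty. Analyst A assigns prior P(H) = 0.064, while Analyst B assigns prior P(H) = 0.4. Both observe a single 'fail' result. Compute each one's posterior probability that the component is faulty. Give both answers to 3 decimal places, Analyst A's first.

The likelihood ratio for a 'fail' result is 0.92/0.135 = 6.8148.
Analyst A: prior odds 0.064/0.936 = 0.068376; posterior odds 0.46597; posterior probability 0.318.
Analyst B: prior odds 0.4/0.6 = 0.66667; posterior odds 4.5432; posterior probability 0.820.

Analyst A: 0.318; Analyst B: 0.820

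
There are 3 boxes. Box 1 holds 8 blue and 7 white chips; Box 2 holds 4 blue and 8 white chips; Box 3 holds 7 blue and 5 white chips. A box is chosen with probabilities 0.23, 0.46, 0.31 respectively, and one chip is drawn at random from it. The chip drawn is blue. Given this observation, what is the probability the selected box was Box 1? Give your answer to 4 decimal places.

Posterior probability ≈ 0.2685

Tabulate prior·likelihood by source: [1] prior 0.23, lik 0.5333, product 0.1227; [2] prior 0.46, lik 0.3333, product 0.1533; [3] prior 0.31, lik 0.5833, product 0.1808.
Normalizing constant = 0.45683; the posterior for Box 1 is its product over the sum, 0.1227/0.45683 = 0.2685.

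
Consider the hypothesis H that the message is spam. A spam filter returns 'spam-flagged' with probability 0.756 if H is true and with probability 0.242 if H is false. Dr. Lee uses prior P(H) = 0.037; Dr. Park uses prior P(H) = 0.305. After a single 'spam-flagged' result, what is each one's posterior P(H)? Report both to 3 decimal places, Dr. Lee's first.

Dr. Lee: 0.107; Dr. Park: 0.578

P('+'|H) = 0.756, P('+'|¬H) = 0.242.
Dr. Lee: numerator 0.756·0.037 = 0.027972; evidence = 0.027972+0.242·0.963 = 0.26102; posterior = 0.107.
Dr. Park: numerator 0.756·0.305 = 0.23058; evidence = 0.23058+0.242·0.695 = 0.39877; posterior = 0.578.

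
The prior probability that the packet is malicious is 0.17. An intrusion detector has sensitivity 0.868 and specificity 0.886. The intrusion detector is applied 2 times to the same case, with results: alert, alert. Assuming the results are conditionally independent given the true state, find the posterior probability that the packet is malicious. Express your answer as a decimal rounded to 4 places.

Posterior P(H) ≈ 0.9223

With H the event that the packet is malicious, the joint likelihood of the observed sequence is P(data|H) = 0.868·0.868 = 0.75342 and P(data|¬H) = 0.114·0.114 = 0.012996.
Bayes: P(H|data) = 0.17·0.75342 / (0.17·0.75342 + 0.83·0.012996) = 0.12808/0.13887 = 0.9223.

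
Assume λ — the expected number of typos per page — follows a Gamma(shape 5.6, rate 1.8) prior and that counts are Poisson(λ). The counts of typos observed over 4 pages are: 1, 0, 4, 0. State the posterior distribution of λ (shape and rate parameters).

Total count ∑xᵢ = 5 over n = 4 pages.
Gamma is conjugate to the Poisson likelihood: posterior is Gamma(shape = 5.6+5 = 10.6, rate = 1.8+4 = 5.8).

Posterior: Gamma(shape=10.6, rate=5.8)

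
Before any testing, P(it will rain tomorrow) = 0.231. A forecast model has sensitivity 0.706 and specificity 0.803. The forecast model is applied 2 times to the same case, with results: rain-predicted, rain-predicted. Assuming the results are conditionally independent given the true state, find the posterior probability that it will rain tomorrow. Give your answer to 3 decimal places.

Posterior P(H) ≈ 0.794

Let H be the event that it will rain tomorrow; start with P(H) = 0.231. P('rain-predicted'|H) = 0.706, P('rain-predicted'|¬H) = 0.197.
Update on result 1 ('rain-predicted'): P(H) ← 0.706·0.2310 / (0.706·0.2310 + 0.197·0.7690) = 0.16309/0.31458 = 0.5184.
Update on result 2 ('rain-predicted'): P(H) ← 0.706·0.5184 / (0.706·0.5184 + 0.197·0.4816) = 0.36601/0.46088 = 0.7942.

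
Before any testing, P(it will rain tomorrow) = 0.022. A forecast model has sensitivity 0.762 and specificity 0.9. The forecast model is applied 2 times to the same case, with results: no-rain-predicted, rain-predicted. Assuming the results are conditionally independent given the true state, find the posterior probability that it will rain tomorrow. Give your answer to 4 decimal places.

With H the event that it will rain tomorrow, the joint likelihood of the observed sequence is P(data|H) = 0.238·0.762 = 0.18136 and P(data|¬H) = 0.9·0.1 = 0.090000.
Bayes: P(H|data) = 0.022·0.18136 / (0.022·0.18136 + 0.978·0.090000) = 0.0039898/0.092010 = 0.0434.

Posterior P(H) ≈ 0.0434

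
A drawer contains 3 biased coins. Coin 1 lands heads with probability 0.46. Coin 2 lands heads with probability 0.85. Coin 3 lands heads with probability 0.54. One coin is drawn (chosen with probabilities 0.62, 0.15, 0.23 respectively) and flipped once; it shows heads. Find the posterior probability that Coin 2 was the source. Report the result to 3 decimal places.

Posterior probability ≈ 0.237

Tabulate prior·likelihood by source: [1] prior 0.62, lik 0.46, product 0.2852; [2] prior 0.15, lik 0.85, product 0.1275; [3] prior 0.23, lik 0.54, product 0.1242.
Normalizing constant = 0.53690; the posterior for Coin 2 is its product over the sum, 0.1275/0.53690 = 0.237.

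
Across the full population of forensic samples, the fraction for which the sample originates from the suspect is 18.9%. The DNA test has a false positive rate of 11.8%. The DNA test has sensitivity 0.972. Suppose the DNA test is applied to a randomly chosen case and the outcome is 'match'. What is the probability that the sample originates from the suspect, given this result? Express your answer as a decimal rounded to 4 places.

Let H be the event that the sample originates from the suspect. P(H) = 0.189, so P(¬H) = 0.811. With E the 'match' result, P(E|H) = 0.972 and P(E|¬H) = 0.118.
P(E) = 0.972·0.189 + 0.118·0.811 = 0.18371 + 0.095698 = 0.27941.
By Bayes' theorem, P(H|E) = 0.18371 / 0.27941 = 0.6575.

P(H | E) ≈ 0.6575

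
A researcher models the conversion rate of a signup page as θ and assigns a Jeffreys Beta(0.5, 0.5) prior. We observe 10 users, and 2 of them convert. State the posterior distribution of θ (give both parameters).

Observing 2 successes and 8 failures updates Beta(0.5, 0.5) by adding the success and failure counts to the two shape parameters: α = 0.5+2 = 2.5, β = 0.5+8 = 8.5.

Posterior: Beta(2.5, 8.5)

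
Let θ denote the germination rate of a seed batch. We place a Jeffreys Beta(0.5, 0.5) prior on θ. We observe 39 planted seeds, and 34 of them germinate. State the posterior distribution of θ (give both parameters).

The binomial likelihood is conjugate to the Beta prior: with 34 successes and 5 failures, the posterior is Beta(0.5+34, 0.5+5) = Beta(34.5, 5.5).

Posterior: Beta(34.5, 5.5)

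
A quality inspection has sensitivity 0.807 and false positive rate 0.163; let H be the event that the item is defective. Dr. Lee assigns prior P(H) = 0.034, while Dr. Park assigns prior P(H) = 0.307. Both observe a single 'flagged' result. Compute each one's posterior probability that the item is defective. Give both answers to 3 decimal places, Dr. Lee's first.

P('+'|H) = 0.807, P('+'|¬H) = 0.163.
Dr. Lee: numerator 0.807·0.034 = 0.027438; evidence = 0.027438+0.163·0.966 = 0.18490; posterior = 0.148.
Dr. Park: numerator 0.807·0.307 = 0.24775; evidence = 0.24775+0.163·0.693 = 0.36071; posterior = 0.687.

Dr. Lee: 0.148; Dr. Park: 0.687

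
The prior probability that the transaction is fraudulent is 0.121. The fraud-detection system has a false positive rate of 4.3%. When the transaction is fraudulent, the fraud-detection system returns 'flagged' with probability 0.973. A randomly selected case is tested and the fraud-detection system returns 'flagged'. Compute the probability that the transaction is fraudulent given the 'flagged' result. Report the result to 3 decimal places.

P(H | E) ≈ 0.757

Write H for 'the transaction is fraudulent'. Prior odds H:¬H = 0.121/0.879 = 0.13766. For the 'flagged' outcome, the likelihood ratio is 0.973/0.043 = 22.628.
Posterior odds = 0.13766 × 22.628 = 3.1149, so P(H|E) = 3.1149/(1+3.1149) = 0.757.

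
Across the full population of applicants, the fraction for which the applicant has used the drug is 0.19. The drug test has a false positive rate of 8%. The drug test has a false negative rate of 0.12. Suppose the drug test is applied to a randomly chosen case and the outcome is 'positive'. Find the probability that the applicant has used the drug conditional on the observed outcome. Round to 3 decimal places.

P(H | E) ≈ 0.721

Write H for 'the applicant has used the drug'. Prior odds H:¬H = 0.19/0.81 = 0.23457. For the 'positive' outcome, the likelihood ratio is 0.88/0.08 = 11.000.
Posterior odds = 0.23457 × 11.000 = 2.5802, so P(H|E) = 2.5802/(1+2.5802) = 0.721.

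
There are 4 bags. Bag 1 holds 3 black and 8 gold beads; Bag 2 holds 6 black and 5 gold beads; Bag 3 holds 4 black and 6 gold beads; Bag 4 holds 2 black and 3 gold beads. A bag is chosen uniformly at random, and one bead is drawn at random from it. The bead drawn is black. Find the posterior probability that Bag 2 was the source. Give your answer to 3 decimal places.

P(black|Bag 1) = 0.2727; P(black|Bag 2) = 0.5455; P(black|Bag 3) = 0.4; P(black|Bag 4) = 0.4.
Prior × likelihood for each source: 0.25·0.2727=0.06818, 0.25·0.5455=0.1364, 0.25·0.4=0.1000, 0.25·0.4=0.1000. Summing gives P(black) = 0.40455.
P(Bag 2 | black) = 0.1364 / 0.40455 = 0.337.

Posterior probability ≈ 0.337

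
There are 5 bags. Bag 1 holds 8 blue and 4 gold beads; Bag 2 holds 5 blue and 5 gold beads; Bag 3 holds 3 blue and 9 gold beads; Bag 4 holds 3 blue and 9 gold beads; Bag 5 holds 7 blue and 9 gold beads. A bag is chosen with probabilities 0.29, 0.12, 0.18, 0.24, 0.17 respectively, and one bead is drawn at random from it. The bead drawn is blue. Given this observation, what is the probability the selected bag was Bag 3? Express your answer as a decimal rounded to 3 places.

Tabulate prior·likelihood by source: [1] prior 0.29, lik 0.6667, product 0.1933; [2] prior 0.12, lik 0.5, product 0.06000; [3] prior 0.18, lik 0.25, product 0.04500; [4] prior 0.24, lik 0.25, product 0.06000; [5] prior 0.17, lik 0.4375, product 0.07438.
Normalizing constant = 0.43271; the posterior for Bag 3 is its product over the sum, 0.04500/0.43271 = 0.104.

Posterior probability ≈ 0.104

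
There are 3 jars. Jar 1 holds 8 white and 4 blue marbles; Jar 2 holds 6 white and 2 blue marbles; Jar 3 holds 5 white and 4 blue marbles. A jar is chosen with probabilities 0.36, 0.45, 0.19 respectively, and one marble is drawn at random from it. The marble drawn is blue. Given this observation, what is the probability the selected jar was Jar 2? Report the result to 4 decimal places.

Tabulate prior·likelihood by source: [1] prior 0.36, lik 0.3333, product 0.1200; [2] prior 0.45, lik 0.25, product 0.1125; [3] prior 0.19, lik 0.4444, product 0.08444.
Normalizing constant = 0.31694; the posterior for Jar 2 is its product over the sum, 0.1125/0.31694 = 0.3550.

Posterior probability ≈ 0.3550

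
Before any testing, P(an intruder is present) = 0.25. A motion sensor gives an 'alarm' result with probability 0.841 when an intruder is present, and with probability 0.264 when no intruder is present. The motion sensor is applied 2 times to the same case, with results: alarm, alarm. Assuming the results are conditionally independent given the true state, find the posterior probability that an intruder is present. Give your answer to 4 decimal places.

Posterior P(H) ≈ 0.7718

With H the event that an intruder is present, the joint likelihood of the observed sequence is P(data|H) = 0.841·0.841 = 0.70728 and P(data|¬H) = 0.264·0.264 = 0.069696.
Bayes: P(H|data) = 0.25·0.70728 / (0.25·0.70728 + 0.75·0.069696) = 0.17682/0.22909 = 0.7718.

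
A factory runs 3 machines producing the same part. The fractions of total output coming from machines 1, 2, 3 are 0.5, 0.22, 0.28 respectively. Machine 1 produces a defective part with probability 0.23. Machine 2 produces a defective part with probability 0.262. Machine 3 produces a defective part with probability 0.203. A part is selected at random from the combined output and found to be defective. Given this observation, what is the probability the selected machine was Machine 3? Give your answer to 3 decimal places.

P(defective|M1) = 0.23; P(defective|M2) = 0.262; P(defective|M3) = 0.203.
Prior × likelihood for each source: 0.5·0.23=0.1150, 0.22·0.262=0.05764, 0.28·0.203=0.05684. Summing gives P(defective) = 0.22948.
P(Machine 3 | defective) = 0.05684 / 0.22948 = 0.248.

Posterior probability ≈ 0.248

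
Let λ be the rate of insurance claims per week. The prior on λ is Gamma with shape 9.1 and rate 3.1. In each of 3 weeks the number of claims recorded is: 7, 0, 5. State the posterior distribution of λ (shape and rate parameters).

Posterior: Gamma(shape=21.1, rate=6.1)

The Poisson likelihood adds the total count to the shape and the number of exposure periods to the rate. Here ∑xᵢ = 12 and n = 3, so shape 9.1→21.1 and rate 3.1→6.1.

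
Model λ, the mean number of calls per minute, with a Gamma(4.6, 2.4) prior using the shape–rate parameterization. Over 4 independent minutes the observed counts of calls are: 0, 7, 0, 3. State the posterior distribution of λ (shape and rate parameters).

The Poisson likelihood adds the total count to the shape and the number of exposure periods to the rate. Here ∑xᵢ = 10 and n = 4, so shape 4.6→14.6 and rate 2.4→6.4.

Posterior: Gamma(shape=14.6, rate=6.4)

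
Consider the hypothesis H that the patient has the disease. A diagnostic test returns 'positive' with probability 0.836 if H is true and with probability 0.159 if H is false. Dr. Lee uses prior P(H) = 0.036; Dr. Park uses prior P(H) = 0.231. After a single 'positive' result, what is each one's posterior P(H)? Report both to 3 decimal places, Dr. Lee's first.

Dr. Lee: 0.164; Dr. Park: 0.612

P('+'|H) = 0.836, P('+'|¬H) = 0.159.
Dr. Lee: numerator 0.836·0.036 = 0.030096; evidence = 0.030096+0.159·0.964 = 0.18337; posterior = 0.164.
Dr. Park: numerator 0.836·0.231 = 0.19312; evidence = 0.19312+0.159·0.769 = 0.31539; posterior = 0.612.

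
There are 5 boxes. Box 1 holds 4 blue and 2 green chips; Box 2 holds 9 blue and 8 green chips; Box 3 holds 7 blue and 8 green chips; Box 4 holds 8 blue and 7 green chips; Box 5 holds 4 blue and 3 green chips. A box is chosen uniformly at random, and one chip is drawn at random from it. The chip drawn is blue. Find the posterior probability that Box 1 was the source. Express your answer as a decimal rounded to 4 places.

P(blue|Box 1) = 0.6667; P(blue|Box 2) = 0.5294; P(blue|Box 3) = 0.4667; P(blue|Box 4) = 0.5333; P(blue|Box 5) = 0.5714.
Prior × likelihood for each source: 0.2·0.6667=0.1333, 0.2·0.5294=0.1059, 0.2·0.4667=0.09333, 0.2·0.5333=0.1067, 0.2·0.5714=0.1143. Summing gives P(blue) = 0.55350.
P(Box 1 | blue) = 0.1333 / 0.55350 = 0.2409.

Posterior probability ≈ 0.2409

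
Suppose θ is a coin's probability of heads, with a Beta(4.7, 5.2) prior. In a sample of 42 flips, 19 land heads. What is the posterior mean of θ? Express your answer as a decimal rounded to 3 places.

The binomial likelihood is conjugate to the Beta prior: with 19 successes and 23 failures, the posterior is Beta(4.7+19, 5.2+23) = Beta(23.7, 28.2).
E[θ | data] = 23.7/(23.7+28.2) = 0.457.

Posterior mean ≈ 0.457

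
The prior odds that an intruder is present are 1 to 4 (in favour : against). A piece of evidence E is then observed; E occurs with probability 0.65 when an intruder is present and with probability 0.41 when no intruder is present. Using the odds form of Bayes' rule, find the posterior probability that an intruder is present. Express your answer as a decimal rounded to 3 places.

Posterior probability ≈ 0.284

Prior odds = 1/4 = 0.25000. In log-odds, ln(0.25000) = -1.3863.
Add log likelihood ratio: ln(1.5854) = 0.46082.
Posterior log-odds = -0.92548, so posterior odds = exp(-0.92548) = 0.39634. Converting, P(H|E) = 0.39634/1.3963 = 0.284.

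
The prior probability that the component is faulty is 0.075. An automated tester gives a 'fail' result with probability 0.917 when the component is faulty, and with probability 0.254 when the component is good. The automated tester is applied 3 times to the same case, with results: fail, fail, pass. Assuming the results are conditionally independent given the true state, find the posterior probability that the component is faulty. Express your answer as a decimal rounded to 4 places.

Let H be the event that the component is faulty; start with P(H) = 0.075. P('fail'|H) = 0.917, P('fail'|¬H) = 0.254.
Update on result 1 ('fail'): P(H) ← 0.917·0.0750 / (0.917·0.0750 + 0.254·0.9250) = 0.068775/0.30373 = 0.2264.
Update on result 2 ('fail'): P(H) ← 0.917·0.2264 / (0.917·0.2264 + 0.254·0.7736) = 0.20764/0.40413 = 0.5138.
Update on result 3 ('pass'): P(H) ← 0.083·0.5138 / (0.083·0.5138 + 0.746·0.4862) = 0.042646/0.40535 = 0.1052.

Posterior P(H) ≈ 0.1052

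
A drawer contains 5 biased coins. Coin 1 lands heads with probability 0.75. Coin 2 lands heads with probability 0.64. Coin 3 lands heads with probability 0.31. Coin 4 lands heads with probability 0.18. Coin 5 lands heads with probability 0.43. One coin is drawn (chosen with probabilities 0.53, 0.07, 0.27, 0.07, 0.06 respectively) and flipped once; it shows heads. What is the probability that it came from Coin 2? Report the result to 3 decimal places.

Tabulate prior·likelihood by source: [1] prior 0.53, lik 0.75, product 0.3975; [2] prior 0.07, lik 0.64, product 0.04480; [3] prior 0.27, lik 0.31, product 0.08370; [4] prior 0.07, lik 0.18, product 0.01260; [5] prior 0.06, lik 0.43, product 0.02580.
Normalizing constant = 0.56440; the posterior for Coin 2 is its product over the sum, 0.04480/0.56440 = 0.079.

Posterior probability ≈ 0.079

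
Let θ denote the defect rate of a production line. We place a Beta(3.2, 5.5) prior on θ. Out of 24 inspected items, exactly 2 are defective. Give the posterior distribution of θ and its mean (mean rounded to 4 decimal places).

Observing 2 successes and 22 failures updates Beta(3.2, 5.5) by adding the success and failure counts to the two shape parameters: α = 3.2+2 = 5.2, β = 5.5+22 = 27.5.
E[θ | data] = 5.2/(5.2+27.5) = 0.1590.

Posterior: Beta(5.2, 27.5); mean ≈ 0.1590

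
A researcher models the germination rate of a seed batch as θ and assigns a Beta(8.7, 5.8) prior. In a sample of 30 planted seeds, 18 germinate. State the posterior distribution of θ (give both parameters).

The binomial likelihood is conjugate to the Beta prior: with 18 successes and 12 failures, the posterior is Beta(8.7+18, 5.8+12) = Beta(26.7, 17.8).

Posterior: Beta(26.7, 17.8)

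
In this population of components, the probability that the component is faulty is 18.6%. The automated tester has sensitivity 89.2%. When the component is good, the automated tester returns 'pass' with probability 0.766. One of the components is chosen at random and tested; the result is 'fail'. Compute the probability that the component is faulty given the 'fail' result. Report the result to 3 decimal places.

Write H for 'the component is faulty'. Prior odds H:¬H = 0.186/0.814 = 0.22850. For the 'fail' outcome, the likelihood ratio is 0.892/0.234 = 3.8120.
Posterior odds = 0.22850 × 3.8120 = 0.87104, so P(H|E) = 0.87104/(1+0.87104) = 0.466.

P(H | E) ≈ 0.466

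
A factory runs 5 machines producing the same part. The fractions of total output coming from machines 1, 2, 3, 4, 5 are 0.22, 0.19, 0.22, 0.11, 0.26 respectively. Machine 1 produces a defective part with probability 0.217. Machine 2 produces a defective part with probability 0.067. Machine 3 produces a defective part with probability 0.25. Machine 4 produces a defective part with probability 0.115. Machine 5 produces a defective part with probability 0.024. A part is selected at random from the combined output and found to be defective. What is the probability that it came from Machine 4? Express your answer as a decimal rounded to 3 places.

P(defective|M1) = 0.217; P(defective|M2) = 0.067; P(defective|M3) = 0.25; P(defective|M4) = 0.115; P(defective|M5) = 0.024.
Prior × likelihood for each source: 0.22·0.217=0.04774, 0.19·0.067=0.01273, 0.22·0.25=0.05500, 0.11·0.115=0.01265, 0.26·0.024=0.006240. Summing gives P(defective) = 0.13436.
P(Machine 4 | defective) = 0.01265 / 0.13436 = 0.094.

Posterior probability ≈ 0.094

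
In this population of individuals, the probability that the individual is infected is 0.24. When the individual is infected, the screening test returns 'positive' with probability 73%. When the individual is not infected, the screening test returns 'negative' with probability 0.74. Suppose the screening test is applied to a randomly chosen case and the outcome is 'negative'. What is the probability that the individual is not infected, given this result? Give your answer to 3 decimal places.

P(¬H | E) ≈ 0.897

Write H for 'the individual is infected'. Prior odds H:¬H = 0.24/0.76 = 0.31579. For the 'negative' outcome, the likelihood ratio is 0.27/0.74 = 0.36486.
Posterior odds = 0.31579 × 0.36486 = 0.11522, so P(H|E) = 0.11522/(1+0.11522) = 0.103. Then P(¬H|E) = 1 − 0.103 = 0.897.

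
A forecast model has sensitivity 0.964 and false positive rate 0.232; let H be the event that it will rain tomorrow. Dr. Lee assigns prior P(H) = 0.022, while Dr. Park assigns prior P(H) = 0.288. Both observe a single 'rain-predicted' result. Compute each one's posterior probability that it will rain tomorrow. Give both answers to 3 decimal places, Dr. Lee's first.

Dr. Lee: 0.085; Dr. Park: 0.627

P('+'|H) = 0.964, P('+'|¬H) = 0.232.
Dr. Lee: numerator 0.964·0.022 = 0.021208; evidence = 0.021208+0.232·0.978 = 0.24810; posterior = 0.085.
Dr. Park: numerator 0.964·0.288 = 0.27763; evidence = 0.27763+0.232·0.712 = 0.44282; posterior = 0.627.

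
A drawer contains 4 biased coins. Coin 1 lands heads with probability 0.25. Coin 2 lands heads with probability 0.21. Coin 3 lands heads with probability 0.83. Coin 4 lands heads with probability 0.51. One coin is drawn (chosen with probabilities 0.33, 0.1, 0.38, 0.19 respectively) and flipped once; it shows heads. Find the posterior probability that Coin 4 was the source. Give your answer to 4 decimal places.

Posterior probability ≈ 0.1879

P(heads|C1) = 0.25; P(heads|C2) = 0.21; P(heads|C3) = 0.83; P(heads|C4) = 0.51.
Prior × likelihood for each source: 0.33·0.25=0.08250, 0.1·0.21=0.02100, 0.38·0.83=0.3154, 0.19·0.51=0.09690. Summing gives P(heads) = 0.51580.
P(Coin 4 | heads) = 0.09690 / 0.51580 = 0.1879.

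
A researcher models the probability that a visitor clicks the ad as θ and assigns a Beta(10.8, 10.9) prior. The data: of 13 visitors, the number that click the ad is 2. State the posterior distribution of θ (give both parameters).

Observing 2 successes and 11 failures updates Beta(10.8, 10.9) by adding the success and failure counts to the two shape parameters: α = 10.8+2 = 12.8, β = 10.9+11 = 21.9.

Posterior: Beta(12.8, 21.9)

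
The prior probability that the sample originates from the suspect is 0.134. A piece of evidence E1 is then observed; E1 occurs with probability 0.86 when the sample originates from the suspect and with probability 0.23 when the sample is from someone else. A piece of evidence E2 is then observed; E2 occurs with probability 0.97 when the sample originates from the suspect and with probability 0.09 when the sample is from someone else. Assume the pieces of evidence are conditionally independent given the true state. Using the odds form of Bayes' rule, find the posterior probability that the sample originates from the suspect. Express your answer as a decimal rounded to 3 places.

Prior odds = 0.134/(1−0.134) = 0.15473.
Likelihood ratio for E1 = 0.86/0.23 = 3.7391.
Likelihood ratio for E2 = 0.97/0.09 = 10.778.
Posterior odds = prior odds × LR₁ × LR₂ = 6.2357.
Posterior probability = odds/(1+odds) = 6.2357/7.2357 = 0.862.

Posterior probability ≈ 0.862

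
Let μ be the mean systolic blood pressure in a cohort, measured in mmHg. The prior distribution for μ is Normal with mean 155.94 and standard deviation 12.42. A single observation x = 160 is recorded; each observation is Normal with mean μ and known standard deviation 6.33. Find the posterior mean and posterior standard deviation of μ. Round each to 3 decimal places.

Posterior mean ≈ 159.163; posterior SD ≈ 5.640

Prior precision 1/τ₀² = 1/12.42² = 0.00648271; data precision n/σ² = 1/6.33² = 0.0249570.
Posterior precision = 0.00648271 + 0.0249570 = 0.0314397, giving posterior SD = 1/√0.0314397 = 5.640.
Posterior mean = (0.00648271·155.94 + 0.0249570·160) / 0.0314397 = 159.163.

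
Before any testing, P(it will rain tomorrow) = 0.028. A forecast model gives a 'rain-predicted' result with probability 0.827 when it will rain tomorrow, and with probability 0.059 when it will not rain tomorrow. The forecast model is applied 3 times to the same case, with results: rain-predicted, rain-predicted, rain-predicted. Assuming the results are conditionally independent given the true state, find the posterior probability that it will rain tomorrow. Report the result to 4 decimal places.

Posterior P(H) ≈ 0.9876

Let H be the event that it will rain tomorrow; start with P(H) = 0.028. P('rain-predicted'|H) = 0.827, P('rain-predicted'|¬H) = 0.059.
Update on result 1 ('rain-predicted'): P(H) ← 0.827·0.0280 / (0.827·0.0280 + 0.059·0.9720) = 0.023156/0.080504 = 0.2876.
Update on result 2 ('rain-predicted'): P(H) ← 0.827·0.2876 / (0.827·0.2876 + 0.059·0.7124) = 0.23788/0.27991 = 0.8498.
Update on result 3 ('rain-predicted'): P(H) ← 0.827·0.8498 / (0.827·0.8498 + 0.059·0.1502) = 0.70282/0.71168 = 0.9876.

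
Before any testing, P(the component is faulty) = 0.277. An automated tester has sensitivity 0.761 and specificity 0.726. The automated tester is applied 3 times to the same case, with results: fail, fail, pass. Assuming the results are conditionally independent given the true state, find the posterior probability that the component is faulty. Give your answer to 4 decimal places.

Let H be the event that the component is faulty; start with P(H) = 0.277. P('fail'|H) = 0.761, P('fail'|¬H) = 0.274.
Update on result 1 ('fail'): P(H) ← 0.761·0.2770 / (0.761·0.2770 + 0.274·0.7230) = 0.21080/0.40890 = 0.5155.
Update on result 2 ('fail'): P(H) ← 0.761·0.5155 / (0.761·0.5155 + 0.274·0.4845) = 0.39231/0.52506 = 0.7472.
Update on result 3 ('pass'): P(H) ← 0.239·0.7472 / (0.239·0.7472 + 0.726·0.2528) = 0.17858/0.36212 = 0.4931.

Posterior P(H) ≈ 0.4931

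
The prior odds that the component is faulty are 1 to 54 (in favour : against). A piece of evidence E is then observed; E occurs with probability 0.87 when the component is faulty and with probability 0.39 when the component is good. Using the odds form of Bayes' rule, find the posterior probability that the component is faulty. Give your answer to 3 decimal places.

Prior odds = 1/54 = 0.018519. In log-odds, ln(0.018519) = -3.9890.
Add log likelihood ratio: ln(2.2308) = 0.80235.
Posterior log-odds = -3.1866, so posterior odds = exp(-3.1866) = 0.041311. Converting, P(H|E) = 0.041311/1.0413 = 0.040.

Posterior probability ≈ 0.040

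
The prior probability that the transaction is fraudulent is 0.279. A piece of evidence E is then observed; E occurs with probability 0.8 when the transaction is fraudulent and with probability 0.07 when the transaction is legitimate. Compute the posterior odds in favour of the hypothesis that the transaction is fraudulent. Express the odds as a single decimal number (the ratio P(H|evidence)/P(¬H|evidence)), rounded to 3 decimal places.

Prior odds = 0.279/(1−0.279) = 0.38696. In log-odds, ln(0.38696) = -0.94943.
Add log likelihood ratio: ln(11.429) = 2.4361.
Posterior log-odds = 1.4867, so posterior odds = exp(1.4867) = 4.4224.

Posterior odds ≈ 4.422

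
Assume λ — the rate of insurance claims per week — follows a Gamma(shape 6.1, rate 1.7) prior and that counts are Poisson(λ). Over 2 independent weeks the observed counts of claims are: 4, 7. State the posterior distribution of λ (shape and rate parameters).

Total count ∑xᵢ = 11 over n = 2 weeks.
Gamma is conjugate to the Poisson likelihood: posterior is Gamma(shape = 6.1+11 = 17.1, rate = 1.7+2 = 3.7).

Posterior: Gamma(shape=17.1, rate=3.7)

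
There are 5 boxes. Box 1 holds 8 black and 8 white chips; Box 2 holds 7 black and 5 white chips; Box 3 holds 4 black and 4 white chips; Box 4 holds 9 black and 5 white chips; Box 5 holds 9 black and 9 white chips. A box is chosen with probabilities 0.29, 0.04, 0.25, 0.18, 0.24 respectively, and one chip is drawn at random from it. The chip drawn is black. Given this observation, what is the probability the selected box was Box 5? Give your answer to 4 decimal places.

P(black|Box 1) = 0.5; P(black|Box 2) = 0.5833; P(black|Box 3) = 0.5; P(black|Box 4) = 0.6429; P(black|Box 5) = 0.5.
Prior × likelihood for each source: 0.29·0.5=0.1450, 0.04·0.5833=0.02333, 0.25·0.5=0.1250, 0.18·0.6429=0.1157, 0.24·0.5=0.1200. Summing gives P(black) = 0.52905.
P(Box 5 | black) = 0.1200 / 0.52905 = 0.2268.

Posterior probability ≈ 0.2268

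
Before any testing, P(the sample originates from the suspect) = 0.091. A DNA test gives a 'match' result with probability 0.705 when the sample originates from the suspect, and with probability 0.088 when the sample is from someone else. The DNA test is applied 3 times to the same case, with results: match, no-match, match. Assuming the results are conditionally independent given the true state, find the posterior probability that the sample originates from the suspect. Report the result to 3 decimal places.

Let H be the event that the sample originates from the suspect; start with P(H) = 0.091. P('match'|H) = 0.705, P('match'|¬H) = 0.088.
Update on result 1 ('match'): P(H) ← 0.705·0.0910 / (0.705·0.0910 + 0.088·0.9090) = 0.064155/0.14415 = 0.4451.
Update on result 2 ('no-match'): P(H) ← 0.295·0.4451 / (0.295·0.4451 + 0.912·0.5549) = 0.13129/0.63739 = 0.2060.
Update on result 3 ('match'): P(H) ← 0.705·0.2060 / (0.705·0.2060 + 0.088·0.7940) = 0.14522/0.21509 = 0.6752.

Posterior P(H) ≈ 0.675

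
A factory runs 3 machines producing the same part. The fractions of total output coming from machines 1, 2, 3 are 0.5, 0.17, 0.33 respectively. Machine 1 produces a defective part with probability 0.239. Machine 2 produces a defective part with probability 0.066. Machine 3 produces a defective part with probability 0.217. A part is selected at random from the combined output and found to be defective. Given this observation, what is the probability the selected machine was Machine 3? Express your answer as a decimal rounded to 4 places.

Posterior probability ≈ 0.3539

P(defective|M1) = 0.239; P(defective|M2) = 0.066; P(defective|M3) = 0.217.
Prior × likelihood for each source: 0.5·0.239=0.1195, 0.17·0.066=0.01122, 0.33·0.217=0.07161. Summing gives P(defective) = 0.20233.
P(Machine 3 | defective) = 0.07161 / 0.20233 = 0.3539.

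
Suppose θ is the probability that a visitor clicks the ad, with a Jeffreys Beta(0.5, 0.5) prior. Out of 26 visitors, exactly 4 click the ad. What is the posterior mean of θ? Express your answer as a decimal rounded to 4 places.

The binomial likelihood is conjugate to the Beta prior: with 4 successes and 22 failures, the posterior is Beta(0.5+4, 0.5+22) = Beta(4.5, 22.5).
E[θ | data] = 4.5/(4.5+22.5) = 0.1667.

Posterior mean ≈ 0.1667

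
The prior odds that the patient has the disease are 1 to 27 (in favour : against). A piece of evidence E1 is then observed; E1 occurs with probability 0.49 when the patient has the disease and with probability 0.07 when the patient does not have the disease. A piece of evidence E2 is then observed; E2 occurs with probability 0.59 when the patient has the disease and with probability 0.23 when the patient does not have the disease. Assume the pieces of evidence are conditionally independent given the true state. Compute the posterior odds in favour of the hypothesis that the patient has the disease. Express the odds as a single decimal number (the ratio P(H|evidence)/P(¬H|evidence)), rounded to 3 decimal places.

Posterior odds ≈ 0.665

Prior odds = 1/27 = 0.037037. In log-odds, ln(0.037037) = -3.2958.
Add log likelihood ratios: ln(7.0000) + ln(2.5652) = 2.8880.
Posterior log-odds = -0.40788, so posterior odds = exp(-0.40788) = 0.66506.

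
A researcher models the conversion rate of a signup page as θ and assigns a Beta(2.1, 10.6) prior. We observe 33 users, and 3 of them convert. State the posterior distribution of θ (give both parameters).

Observing 3 successes and 30 failures updates Beta(2.1, 10.6) by adding the success and failure counts to the two shape parameters: α = 2.1+3 = 5.1, β = 10.6+30 = 40.6.

Posterior: Beta(5.1, 40.6)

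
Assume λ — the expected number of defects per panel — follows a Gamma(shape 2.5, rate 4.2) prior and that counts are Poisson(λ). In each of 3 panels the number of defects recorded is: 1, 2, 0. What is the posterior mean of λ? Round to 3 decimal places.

Total count ∑xᵢ = 3 over n = 3 panels.
Gamma is conjugate to the Poisson likelihood: posterior is Gamma(shape = 2.5+3 = 5.5, rate = 4.2+3 = 7.2).
Posterior mean = shape/rate = 5.5/7.2 = 0.764.

Posterior mean ≈ 0.764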